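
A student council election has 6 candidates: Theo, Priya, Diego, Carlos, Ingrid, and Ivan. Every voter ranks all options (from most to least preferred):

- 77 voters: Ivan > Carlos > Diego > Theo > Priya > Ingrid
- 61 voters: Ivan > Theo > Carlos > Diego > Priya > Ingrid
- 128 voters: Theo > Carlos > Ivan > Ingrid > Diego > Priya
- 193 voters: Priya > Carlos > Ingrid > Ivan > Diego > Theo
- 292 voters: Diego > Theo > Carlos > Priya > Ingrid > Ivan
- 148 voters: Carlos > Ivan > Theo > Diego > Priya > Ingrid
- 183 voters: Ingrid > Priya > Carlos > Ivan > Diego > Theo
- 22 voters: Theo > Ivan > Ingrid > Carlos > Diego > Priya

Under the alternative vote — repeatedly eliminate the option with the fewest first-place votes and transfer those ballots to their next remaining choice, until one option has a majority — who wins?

Carlos

Round 1: Theo 150, Priya 193, Diego 292, Carlos 148, Ingrid 183, Ivan 138. Eliminate Ivan.
Round 2: Theo 211, Priya 193, Diego 292, Carlos 225, Ingrid 183. Eliminate Ingrid.
Round 3: Theo 211, Priya 376, Diego 292, Carlos 225. Eliminate Theo.
Round 4: Priya 376, Diego 292, Carlos 436. Eliminate Diego.
Round 5: Priya 376, Carlos 728. Carlos has a majority.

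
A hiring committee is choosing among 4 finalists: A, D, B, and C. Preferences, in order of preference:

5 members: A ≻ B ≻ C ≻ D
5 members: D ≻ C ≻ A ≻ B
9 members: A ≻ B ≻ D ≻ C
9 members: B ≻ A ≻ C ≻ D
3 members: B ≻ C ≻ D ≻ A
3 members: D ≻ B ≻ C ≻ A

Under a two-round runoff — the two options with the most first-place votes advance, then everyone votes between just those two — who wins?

Round 1 first-place votes: A 14, D 8, B 12, C 0.
A and B advance.
Runoff: A is preferred to B by 19 voters; B by 15.
A wins the runoff.

A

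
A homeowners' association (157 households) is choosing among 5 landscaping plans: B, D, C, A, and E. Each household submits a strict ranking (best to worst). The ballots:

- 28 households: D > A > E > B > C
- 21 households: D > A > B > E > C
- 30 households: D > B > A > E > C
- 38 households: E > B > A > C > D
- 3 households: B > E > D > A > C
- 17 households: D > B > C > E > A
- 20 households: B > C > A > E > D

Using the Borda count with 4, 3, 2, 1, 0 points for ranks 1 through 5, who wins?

B: 28·1 + 21·2 + 30·3 + 38·3 + 3·4 + 17·3 + 20·4 = 417
D: 28·4 + 21·4 + 30·4 + 38·0 + 3·2 + 17·4 + 20·0 = 390
C: 28·0 + 21·0 + 30·0 + 38·1 + 3·0 + 17·2 + 20·3 = 132
A: 28·3 + 21·3 + 30·2 + 38·2 + 3·1 + 17·0 + 20·2 = 326
E: 28·2 + 21·1 + 30·1 + 38·4 + 3·3 + 17·1 + 20·1 = 305
B has the highest Borda score (417).

B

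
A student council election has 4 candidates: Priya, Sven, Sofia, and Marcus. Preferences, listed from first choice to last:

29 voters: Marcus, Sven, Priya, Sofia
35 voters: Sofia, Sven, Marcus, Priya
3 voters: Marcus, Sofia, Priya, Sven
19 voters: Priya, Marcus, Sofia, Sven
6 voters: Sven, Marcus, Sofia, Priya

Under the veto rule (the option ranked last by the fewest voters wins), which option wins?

Marcus

Last-place votes: Priya 41, Sven 22, Sofia 29, Marcus 0.
Marcus is ranked last by the fewest voters, so Marcus wins.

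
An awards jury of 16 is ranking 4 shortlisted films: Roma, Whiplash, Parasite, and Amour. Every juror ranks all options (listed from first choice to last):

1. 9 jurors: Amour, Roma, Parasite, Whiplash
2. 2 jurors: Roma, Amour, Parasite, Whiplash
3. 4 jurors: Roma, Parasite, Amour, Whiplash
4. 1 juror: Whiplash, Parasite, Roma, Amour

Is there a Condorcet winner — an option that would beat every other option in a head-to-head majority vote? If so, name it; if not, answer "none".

Amour

Amour vs Roma: 9–7 for Amour.
Amour vs Whiplash: 15–1 for Amour.
Amour vs Parasite: 11–5 for Amour.
Amour beats every other option head-to-head.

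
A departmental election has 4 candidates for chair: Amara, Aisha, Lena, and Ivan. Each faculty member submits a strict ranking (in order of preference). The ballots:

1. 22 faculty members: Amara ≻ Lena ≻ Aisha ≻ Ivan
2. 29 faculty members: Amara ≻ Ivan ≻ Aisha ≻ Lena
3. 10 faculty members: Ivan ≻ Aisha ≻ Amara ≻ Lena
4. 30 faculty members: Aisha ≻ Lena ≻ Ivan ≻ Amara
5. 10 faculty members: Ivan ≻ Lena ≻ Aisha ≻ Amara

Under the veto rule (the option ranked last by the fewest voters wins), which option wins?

Aisha

Last-place votes: Amara 40, Aisha 0, Lena 39, Ivan 22.
Aisha is ranked last by the fewest voters, so Aisha wins.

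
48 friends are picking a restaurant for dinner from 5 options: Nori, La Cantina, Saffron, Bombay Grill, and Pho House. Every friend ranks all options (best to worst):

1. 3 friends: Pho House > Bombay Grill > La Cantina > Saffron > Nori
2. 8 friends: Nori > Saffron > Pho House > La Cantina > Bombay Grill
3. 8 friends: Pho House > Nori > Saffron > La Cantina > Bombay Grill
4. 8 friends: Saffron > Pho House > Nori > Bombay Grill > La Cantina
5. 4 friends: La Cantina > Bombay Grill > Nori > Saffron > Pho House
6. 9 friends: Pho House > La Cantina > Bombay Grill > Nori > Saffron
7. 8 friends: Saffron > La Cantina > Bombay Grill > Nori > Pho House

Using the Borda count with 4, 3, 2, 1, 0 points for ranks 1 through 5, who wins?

Pho House

Nori: 3·0 + 8·4 + 8·3 + 8·2 + 4·2 + 9·1 + 8·1 = 97
La Cantina: 3·2 + 8·1 + 8·1 + 8·0 + 4·4 + 9·3 + 8·3 = 89
Saffron: 3·1 + 8·3 + 8·2 + 8·4 + 4·1 + 9·0 + 8·4 = 111
Bombay Grill: 3·3 + 8·0 + 8·0 + 8·1 + 4·3 + 9·2 + 8·2 = 63
Pho House: 3·4 + 8·2 + 8·4 + 8·3 + 4·0 + 9·4 + 8·0 = 120
Pho House has the highest Borda score (120).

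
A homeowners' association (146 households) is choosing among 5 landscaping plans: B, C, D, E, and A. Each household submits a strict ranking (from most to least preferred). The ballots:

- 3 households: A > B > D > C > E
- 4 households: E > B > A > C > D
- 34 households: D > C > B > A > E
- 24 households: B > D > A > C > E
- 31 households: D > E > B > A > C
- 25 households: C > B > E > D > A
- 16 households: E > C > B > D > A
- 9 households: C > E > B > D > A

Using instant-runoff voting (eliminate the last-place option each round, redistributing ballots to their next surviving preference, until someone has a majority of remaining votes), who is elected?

Round 1: B 24, C 34, D 65, E 20, A 3. Eliminate A.
Round 2: B 27, C 34, D 65, E 20. Eliminate E.
Round 3: B 31, C 50, D 65. Eliminate B.
Round 4: C 54, D 92. D has a majority.

D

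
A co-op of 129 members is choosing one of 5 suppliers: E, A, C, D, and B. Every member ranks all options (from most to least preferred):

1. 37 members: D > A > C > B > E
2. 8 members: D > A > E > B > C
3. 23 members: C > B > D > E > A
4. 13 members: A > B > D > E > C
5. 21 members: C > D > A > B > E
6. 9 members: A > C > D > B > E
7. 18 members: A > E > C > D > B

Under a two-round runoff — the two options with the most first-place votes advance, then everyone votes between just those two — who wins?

C

Round 1 first-place votes: E 0, A 40, C 44, D 45, B 0.
D and C advance.
Runoff: D is preferred to C by 58 voters; C by 71.
C wins the runoff.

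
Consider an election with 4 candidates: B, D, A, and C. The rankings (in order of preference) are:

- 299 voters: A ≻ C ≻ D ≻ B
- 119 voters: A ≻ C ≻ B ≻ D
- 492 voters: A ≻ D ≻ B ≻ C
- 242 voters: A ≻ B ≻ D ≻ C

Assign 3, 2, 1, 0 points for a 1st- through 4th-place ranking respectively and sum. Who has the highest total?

A

B: 299·0 + 119·1 + 492·1 + 242·2 = 1095
D: 299·1 + 119·0 + 492·2 + 242·1 = 1525
A: 299·3 + 119·3 + 492·3 + 242·3 = 3456
C: 299·2 + 119·2 + 492·0 + 242·0 = 836
A has the highest Borda score (3456).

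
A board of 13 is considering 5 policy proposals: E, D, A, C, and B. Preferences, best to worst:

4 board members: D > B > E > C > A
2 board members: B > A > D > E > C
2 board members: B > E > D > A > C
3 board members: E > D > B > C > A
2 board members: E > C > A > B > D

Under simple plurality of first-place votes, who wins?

E

First-place votes: E 5, D 4, A 0, C 0, B 4.
E has the most first-place votes.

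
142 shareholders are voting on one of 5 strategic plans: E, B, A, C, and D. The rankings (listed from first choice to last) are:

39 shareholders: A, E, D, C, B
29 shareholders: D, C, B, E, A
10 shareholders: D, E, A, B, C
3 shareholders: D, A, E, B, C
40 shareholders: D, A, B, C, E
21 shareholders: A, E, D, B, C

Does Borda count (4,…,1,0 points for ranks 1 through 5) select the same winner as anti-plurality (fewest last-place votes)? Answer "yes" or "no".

yes

Borda — scores: E 245, B 172, A 389, C 166, D 448. Winner: D.
Anti-plurality — last-place votes: E 40, B 39, A 29, C 34, D 0. Winner: D.
The two methods agree.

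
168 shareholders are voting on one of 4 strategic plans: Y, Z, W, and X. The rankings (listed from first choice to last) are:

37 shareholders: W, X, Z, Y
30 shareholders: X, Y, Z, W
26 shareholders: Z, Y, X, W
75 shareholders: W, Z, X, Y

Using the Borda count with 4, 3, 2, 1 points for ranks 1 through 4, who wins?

W

Y: 37·1 + 30·3 + 26·3 + 75·1 = 280
Z: 37·2 + 30·2 + 26·4 + 75·3 = 463
W: 37·4 + 30·1 + 26·1 + 75·4 = 504
X: 37·3 + 30·4 + 26·2 + 75·2 = 433
W has the highest Borda score (504).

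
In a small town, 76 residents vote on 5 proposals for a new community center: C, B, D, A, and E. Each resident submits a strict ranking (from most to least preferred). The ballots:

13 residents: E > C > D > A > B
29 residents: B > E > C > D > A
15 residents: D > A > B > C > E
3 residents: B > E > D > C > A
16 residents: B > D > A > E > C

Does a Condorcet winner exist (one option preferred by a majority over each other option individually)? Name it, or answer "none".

B

B vs C: 63–13 for B.
B vs D: 48–28 for B.
B vs A: 48–28 for B.
B vs E: 63–13 for B.
B beats every other option head-to-head.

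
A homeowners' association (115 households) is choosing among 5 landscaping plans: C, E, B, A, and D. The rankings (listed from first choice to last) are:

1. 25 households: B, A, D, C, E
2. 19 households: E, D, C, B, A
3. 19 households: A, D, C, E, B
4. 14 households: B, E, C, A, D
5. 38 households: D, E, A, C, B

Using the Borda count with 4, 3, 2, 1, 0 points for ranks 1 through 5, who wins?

C: 25·1 + 19·2 + 19·2 + 14·2 + 38·1 = 167
E: 25·0 + 19·4 + 19·1 + 14·3 + 38·3 = 251
B: 25·4 + 19·1 + 19·0 + 14·4 + 38·0 = 175
A: 25·3 + 19·0 + 19·4 + 14·1 + 38·2 = 241
D: 25·2 + 19·3 + 19·3 + 14·0 + 38·4 = 316
D has the highest Borda score (316).

D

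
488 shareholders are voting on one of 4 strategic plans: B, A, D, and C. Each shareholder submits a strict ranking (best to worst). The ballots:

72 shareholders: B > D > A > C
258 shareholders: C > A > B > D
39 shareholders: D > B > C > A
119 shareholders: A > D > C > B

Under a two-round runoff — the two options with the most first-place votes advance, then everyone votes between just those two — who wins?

C

Round 1 first-place votes: B 72, A 119, D 39, C 258.
C and A advance.
Runoff: C is preferred to A by 297 voters; A by 191.
C wins the runoff.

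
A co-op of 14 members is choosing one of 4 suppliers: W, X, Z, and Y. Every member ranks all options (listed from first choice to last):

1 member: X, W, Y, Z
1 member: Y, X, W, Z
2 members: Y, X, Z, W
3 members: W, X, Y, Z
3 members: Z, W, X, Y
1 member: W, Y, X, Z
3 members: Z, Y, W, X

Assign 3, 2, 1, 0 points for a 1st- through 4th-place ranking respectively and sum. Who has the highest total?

W: 1·2 + 1·1 + 2·0 + 3·3 + 3·2 + 1·3 + 3·1 = 24
X: 1·3 + 1·2 + 2·2 + 3·2 + 3·1 + 1·1 + 3·0 = 19
Z: 1·0 + 1·0 + 2·1 + 3·0 + 3·3 + 1·0 + 3·3 = 20
Y: 1·1 + 1·3 + 2·3 + 3·1 + 3·0 + 1·2 + 3·2 = 21
W has the highest Borda score (24).

W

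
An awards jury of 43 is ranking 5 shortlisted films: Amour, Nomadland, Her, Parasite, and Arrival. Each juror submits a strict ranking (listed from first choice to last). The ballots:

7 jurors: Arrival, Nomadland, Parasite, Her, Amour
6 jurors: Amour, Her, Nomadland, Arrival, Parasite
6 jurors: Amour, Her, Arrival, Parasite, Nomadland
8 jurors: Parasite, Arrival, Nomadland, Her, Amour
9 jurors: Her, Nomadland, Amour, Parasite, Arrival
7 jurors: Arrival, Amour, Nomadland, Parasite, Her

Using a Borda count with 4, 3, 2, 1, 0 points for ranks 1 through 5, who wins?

Arrival

Amour: 7·0 + 6·4 + 6·4 + 8·0 + 9·2 + 7·3 = 87
Nomadland: 7·3 + 6·2 + 6·0 + 8·2 + 9·3 + 7·2 = 90
Her: 7·1 + 6·3 + 6·3 + 8·1 + 9·4 + 7·0 = 87
Parasite: 7·2 + 6·0 + 6·1 + 8·4 + 9·1 + 7·1 = 68
Arrival: 7·4 + 6·1 + 6·2 + 8·3 + 9·0 + 7·4 = 98
Arrival has the highest Borda score (98).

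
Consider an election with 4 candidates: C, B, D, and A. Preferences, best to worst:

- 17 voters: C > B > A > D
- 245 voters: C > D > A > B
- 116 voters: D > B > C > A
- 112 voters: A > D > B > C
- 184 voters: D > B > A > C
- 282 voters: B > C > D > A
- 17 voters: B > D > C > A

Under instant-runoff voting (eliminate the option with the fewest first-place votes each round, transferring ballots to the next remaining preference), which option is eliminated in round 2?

Round 1: C 262, B 299, D 300, A 112. Eliminate A.
Round 2: C 262, B 299, D 412. Eliminate C.

C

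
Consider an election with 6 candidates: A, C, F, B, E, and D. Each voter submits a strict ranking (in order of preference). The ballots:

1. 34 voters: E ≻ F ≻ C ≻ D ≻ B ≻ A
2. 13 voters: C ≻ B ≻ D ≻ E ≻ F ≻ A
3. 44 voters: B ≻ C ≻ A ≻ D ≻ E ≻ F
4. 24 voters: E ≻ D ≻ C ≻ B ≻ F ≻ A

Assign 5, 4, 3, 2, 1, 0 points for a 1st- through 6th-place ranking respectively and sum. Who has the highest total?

A: 34·0 + 13·0 + 44·3 + 24·0 = 132
C: 34·3 + 13·5 + 44·4 + 24·3 = 415
F: 34·4 + 13·1 + 44·0 + 24·1 = 173
B: 34·1 + 13·4 + 44·5 + 24·2 = 354
E: 34·5 + 13·2 + 44·1 + 24·5 = 360
D: 34·2 + 13·3 + 44·2 + 24·4 = 291
C has the highest Borda score (415).

C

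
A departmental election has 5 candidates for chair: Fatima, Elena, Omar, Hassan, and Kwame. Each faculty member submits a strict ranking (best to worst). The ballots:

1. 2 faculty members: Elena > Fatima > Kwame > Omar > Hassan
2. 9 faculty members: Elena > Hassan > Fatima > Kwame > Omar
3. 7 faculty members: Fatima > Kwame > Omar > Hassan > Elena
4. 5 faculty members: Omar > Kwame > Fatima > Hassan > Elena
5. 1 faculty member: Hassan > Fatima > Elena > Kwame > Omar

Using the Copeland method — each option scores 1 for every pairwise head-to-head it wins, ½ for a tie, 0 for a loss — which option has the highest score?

Fatima

Fatima: beats Elena, Omar, Hassan, and Kwame → score 4.
Elena: ties Omar and Kwame; loses to Fatima and Hassan → score 1.
Omar: beats Hassan; ties Elena; loses to Fatima and Kwame → score 1.5.
Hassan: beats Elena; loses to Fatima, Omar, and Kwame → score 1.
Kwame: beats Omar and Hassan; ties Elena; loses to Fatima → score 2.5.
Fatima has the best pairwise record.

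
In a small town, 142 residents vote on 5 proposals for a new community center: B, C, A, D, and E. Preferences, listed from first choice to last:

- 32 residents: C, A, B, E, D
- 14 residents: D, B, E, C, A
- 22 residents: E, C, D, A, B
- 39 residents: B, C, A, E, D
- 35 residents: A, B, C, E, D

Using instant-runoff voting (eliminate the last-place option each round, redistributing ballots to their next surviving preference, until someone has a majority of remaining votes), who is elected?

Round 1: B 39, C 32, A 35, D 14, E 22. Eliminate D.
Round 2: B 53, C 32, A 35, E 22. Eliminate E.
Round 3: B 53, C 54, A 35. Eliminate A.
Round 4: B 88, C 54. B has a majority.

B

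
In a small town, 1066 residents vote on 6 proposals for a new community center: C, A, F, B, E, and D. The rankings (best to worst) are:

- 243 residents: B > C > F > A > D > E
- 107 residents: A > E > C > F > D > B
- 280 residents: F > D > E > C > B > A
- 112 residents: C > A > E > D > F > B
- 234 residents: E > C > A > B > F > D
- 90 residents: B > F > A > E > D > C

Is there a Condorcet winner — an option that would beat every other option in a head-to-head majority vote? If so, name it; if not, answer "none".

Checking pairwise contests:
E beats C 711–355.
C beats A 869–197.
C beats F 696–370.
C beats B 733–333.
A beats E 552–514.
C beats D 696–370.
Every option loses at least one head-to-head, so there is no Condorcet winner.

none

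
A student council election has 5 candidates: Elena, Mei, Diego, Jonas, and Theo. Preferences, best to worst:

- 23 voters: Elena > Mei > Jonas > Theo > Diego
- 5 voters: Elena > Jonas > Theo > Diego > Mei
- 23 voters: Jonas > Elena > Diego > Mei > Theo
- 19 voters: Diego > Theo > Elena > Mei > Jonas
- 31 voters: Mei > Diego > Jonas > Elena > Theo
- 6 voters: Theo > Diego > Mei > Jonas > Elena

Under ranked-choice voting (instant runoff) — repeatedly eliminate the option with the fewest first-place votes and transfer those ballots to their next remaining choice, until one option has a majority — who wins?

Elena

Round 1: Elena 28, Mei 31, Diego 19, Jonas 23, Theo 6. Eliminate Theo.
Round 2: Elena 28, Mei 31, Diego 25, Jonas 23. Eliminate Jonas.
Round 3: Elena 51, Mei 31, Diego 25. Eliminate Diego.
Round 4: Elena 70, Mei 37. Elena has a majority.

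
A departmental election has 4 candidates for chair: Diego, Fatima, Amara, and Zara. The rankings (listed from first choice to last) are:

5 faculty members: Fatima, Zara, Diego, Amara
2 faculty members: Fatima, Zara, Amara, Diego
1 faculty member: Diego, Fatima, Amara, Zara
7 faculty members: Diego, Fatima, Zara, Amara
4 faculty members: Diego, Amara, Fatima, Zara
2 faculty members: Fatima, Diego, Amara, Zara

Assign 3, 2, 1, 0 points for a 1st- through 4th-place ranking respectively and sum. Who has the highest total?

Diego: 5·1 + 2·0 + 1·3 + 7·3 + 4·3 + 2·2 = 45
Fatima: 5·3 + 2·3 + 1·2 + 7·2 + 4·1 + 2·3 = 47
Amara: 5·0 + 2·1 + 1·1 + 7·0 + 4·2 + 2·1 = 13
Zara: 5·2 + 2·2 + 1·0 + 7·1 + 4·0 + 2·0 = 21
Fatima has the highest Borda score (47).

Fatima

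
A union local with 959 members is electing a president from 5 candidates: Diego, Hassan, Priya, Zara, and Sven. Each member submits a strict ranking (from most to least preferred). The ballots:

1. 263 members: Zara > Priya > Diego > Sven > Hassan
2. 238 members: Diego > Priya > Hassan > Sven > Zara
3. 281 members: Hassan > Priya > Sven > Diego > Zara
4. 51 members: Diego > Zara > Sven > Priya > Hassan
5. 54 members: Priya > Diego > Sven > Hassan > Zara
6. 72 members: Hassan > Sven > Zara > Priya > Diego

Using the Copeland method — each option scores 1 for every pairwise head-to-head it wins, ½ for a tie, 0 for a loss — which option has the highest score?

Diego: beats Hassan, Zara, and Sven; loses to Priya → score 3.
Hassan: beats Zara and Sven; loses to Diego and Priya → score 2.
Priya: beats Diego, Hassan, Zara, and Sven → score 4.
Zara: loses to Diego, Hassan, Priya, and Sven → score 0.
Sven: beats Zara; loses to Diego, Hassan, and Priya → score 1.
Priya has the best pairwise record.

Priya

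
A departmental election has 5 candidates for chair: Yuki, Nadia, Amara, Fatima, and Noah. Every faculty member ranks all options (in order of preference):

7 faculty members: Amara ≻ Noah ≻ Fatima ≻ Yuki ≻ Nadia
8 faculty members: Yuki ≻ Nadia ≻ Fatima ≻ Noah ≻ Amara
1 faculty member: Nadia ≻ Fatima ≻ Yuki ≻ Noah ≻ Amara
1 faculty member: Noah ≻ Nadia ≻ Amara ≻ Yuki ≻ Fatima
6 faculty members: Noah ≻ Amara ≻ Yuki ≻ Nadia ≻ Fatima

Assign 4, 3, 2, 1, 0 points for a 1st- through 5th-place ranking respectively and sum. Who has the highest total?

Noah

Yuki: 7·1 + 8·4 + 1·2 + 1·1 + 6·2 = 54
Nadia: 7·0 + 8·3 + 1·4 + 1·3 + 6·1 = 37
Amara: 7·4 + 8·0 + 1·0 + 1·2 + 6·3 = 48
Fatima: 7·2 + 8·2 + 1·3 + 1·0 + 6·0 = 33
Noah: 7·3 + 8·1 + 1·1 + 1·4 + 6·4 = 58
Noah has the highest Borda score (58).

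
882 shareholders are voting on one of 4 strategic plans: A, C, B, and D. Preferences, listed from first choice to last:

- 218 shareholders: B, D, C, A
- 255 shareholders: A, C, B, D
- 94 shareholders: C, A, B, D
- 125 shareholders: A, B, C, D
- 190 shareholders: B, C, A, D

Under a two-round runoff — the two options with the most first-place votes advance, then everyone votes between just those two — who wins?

Round 1 first-place votes: A 380, C 94, B 408, D 0.
B and A advance.
Runoff: B is preferred to A by 408 voters; A by 474.
A wins the runoff.

A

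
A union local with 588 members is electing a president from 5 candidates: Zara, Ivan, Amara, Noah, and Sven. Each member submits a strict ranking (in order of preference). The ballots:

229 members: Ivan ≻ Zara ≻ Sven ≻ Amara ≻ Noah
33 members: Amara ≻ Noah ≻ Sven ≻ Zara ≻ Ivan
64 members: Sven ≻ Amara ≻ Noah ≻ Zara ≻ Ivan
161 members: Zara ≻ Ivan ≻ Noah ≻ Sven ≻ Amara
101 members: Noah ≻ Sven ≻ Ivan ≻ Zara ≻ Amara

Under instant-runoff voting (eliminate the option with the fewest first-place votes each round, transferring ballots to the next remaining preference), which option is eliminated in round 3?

Round 1: Zara 161, Ivan 229, Amara 33, Noah 101, Sven 64. Eliminate Amara.
Round 2: Zara 161, Ivan 229, Noah 134, Sven 64. Eliminate Sven.
Round 3: Zara 161, Ivan 229, Noah 198. Eliminate Zara.

Zara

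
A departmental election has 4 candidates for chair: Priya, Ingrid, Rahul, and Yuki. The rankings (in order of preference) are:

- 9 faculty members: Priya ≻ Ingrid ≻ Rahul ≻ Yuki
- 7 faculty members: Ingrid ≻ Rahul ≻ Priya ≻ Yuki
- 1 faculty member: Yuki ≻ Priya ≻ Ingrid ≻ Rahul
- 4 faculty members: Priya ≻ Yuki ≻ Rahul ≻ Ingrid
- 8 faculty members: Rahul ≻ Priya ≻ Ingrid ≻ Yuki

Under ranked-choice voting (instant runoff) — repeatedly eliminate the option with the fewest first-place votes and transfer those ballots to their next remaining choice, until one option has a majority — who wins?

Rahul

Round 1: Priya 13, Ingrid 7, Rahul 8, Yuki 1. Eliminate Yuki.
Round 2: Priya 14, Ingrid 7, Rahul 8. Eliminate Ingrid.
Round 3: Priya 14, Rahul 15. Rahul has a majority.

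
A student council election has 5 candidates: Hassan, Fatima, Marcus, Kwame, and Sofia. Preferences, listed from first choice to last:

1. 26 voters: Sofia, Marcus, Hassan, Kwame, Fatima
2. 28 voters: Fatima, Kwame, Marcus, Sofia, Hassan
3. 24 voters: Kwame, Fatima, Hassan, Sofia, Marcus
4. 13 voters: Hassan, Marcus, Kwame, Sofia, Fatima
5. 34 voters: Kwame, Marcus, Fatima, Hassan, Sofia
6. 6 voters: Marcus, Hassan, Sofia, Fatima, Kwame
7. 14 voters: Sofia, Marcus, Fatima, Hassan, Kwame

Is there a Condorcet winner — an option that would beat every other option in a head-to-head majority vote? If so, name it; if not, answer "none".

Kwame vs Hassan: 86–59 for Kwame.
Kwame vs Fatima: 97–48 for Kwame.
Kwame vs Marcus: 86–59 for Kwame.
Kwame vs Sofia: 99–46 for Kwame.
Kwame beats every other option head-to-head.

Kwame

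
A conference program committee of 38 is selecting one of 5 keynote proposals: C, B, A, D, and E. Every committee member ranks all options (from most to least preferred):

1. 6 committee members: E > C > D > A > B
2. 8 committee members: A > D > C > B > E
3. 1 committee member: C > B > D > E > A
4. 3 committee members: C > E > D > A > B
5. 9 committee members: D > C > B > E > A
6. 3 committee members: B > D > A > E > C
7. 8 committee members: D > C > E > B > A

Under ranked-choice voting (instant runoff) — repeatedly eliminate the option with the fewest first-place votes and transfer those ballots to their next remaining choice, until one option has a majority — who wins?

D

Round 1: C 4, B 3, A 8, D 17, E 6. Eliminate B.
Round 2: C 4, A 8, D 20, E 6. D has a majority.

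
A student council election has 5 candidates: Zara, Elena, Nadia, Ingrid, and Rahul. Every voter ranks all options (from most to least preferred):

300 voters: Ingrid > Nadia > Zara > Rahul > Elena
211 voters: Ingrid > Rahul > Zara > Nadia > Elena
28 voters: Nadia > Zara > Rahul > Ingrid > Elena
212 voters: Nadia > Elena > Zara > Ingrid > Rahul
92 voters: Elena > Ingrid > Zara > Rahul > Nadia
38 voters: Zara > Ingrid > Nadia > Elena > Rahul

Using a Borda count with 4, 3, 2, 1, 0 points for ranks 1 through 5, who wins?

Ingrid

Zara: 300·2 + 211·2 + 28·3 + 212·2 + 92·2 + 38·4 = 1866
Elena: 300·0 + 211·0 + 28·0 + 212·3 + 92·4 + 38·1 = 1042
Nadia: 300·3 + 211·1 + 28·4 + 212·4 + 92·0 + 38·2 = 2147
Ingrid: 300·4 + 211·4 + 28·1 + 212·1 + 92·3 + 38·3 = 2674
Rahul: 300·1 + 211·3 + 28·2 + 212·0 + 92·1 + 38·0 = 1081
Ingrid has the highest Borda score (2674).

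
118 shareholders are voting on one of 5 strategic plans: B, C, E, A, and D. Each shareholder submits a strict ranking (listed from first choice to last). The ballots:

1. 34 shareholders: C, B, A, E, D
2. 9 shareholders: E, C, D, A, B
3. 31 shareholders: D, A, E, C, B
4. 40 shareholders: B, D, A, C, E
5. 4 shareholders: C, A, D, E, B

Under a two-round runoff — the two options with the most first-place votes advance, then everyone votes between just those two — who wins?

C

Round 1 first-place votes: B 40, C 38, E 9, A 0, D 31.
B and C advance.
Runoff: B is preferred to C by 40 voters; C by 78.
C wins the runoff.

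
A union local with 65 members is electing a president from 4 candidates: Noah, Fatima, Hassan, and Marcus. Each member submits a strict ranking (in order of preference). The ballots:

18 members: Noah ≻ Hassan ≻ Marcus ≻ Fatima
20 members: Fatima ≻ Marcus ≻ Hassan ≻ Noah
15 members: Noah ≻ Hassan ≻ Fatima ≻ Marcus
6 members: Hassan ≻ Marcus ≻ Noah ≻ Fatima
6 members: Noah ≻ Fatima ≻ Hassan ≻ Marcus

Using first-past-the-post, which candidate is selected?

First-place votes: Noah 39, Fatima 20, Hassan 6, Marcus 0.
Noah has the most first-place votes.

Noah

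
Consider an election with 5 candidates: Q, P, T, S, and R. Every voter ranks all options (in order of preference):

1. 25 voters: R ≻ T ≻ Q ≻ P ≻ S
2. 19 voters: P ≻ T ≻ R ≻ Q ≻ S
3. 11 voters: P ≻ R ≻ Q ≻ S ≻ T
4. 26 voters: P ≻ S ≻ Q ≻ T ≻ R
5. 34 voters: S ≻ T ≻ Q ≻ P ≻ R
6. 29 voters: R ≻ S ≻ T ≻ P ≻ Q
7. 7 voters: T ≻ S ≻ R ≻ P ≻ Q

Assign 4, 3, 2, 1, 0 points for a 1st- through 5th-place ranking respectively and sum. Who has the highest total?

T

Q: 25·2 + 19·1 + 11·2 + 26·2 + 34·2 + 29·0 + 7·0 = 211
P: 25·1 + 19·4 + 11·4 + 26·4 + 34·1 + 29·1 + 7·1 = 319
T: 25·3 + 19·3 + 11·0 + 26·1 + 34·3 + 29·2 + 7·4 = 346
S: 25·0 + 19·0 + 11·1 + 26·3 + 34·4 + 29·3 + 7·3 = 333
R: 25·4 + 19·2 + 11·3 + 26·0 + 34·0 + 29·4 + 7·2 = 301
T has the highest Borda score (346).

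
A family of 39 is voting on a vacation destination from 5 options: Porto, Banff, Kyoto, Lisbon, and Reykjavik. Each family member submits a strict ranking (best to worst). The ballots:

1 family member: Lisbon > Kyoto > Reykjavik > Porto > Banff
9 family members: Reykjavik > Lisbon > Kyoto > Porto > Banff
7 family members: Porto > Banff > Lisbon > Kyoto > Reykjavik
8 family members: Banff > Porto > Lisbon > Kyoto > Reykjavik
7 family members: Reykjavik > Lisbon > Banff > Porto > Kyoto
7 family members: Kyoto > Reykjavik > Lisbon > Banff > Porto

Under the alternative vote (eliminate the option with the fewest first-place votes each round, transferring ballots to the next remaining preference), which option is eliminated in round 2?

Porto

Round 1: Porto 7, Banff 8, Kyoto 7, Lisbon 1, Reykjavik 16. Eliminate Lisbon.
Round 2: Porto 7, Banff 8, Kyoto 8, Reykjavik 16. Eliminate Porto.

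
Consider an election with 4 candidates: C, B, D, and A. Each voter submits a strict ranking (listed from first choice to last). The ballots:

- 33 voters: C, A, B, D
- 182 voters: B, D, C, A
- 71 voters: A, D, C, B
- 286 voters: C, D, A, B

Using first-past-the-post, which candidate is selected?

First-place votes: C 319, B 182, D 0, A 71.
C has the most first-place votes.

C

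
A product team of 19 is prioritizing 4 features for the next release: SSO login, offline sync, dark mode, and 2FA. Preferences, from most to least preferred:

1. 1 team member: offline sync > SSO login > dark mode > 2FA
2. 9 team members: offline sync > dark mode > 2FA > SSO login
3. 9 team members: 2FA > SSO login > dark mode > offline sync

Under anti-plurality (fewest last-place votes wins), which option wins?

Last-place votes: SSO login 9, offline sync 9, dark mode 0, 2FA 1.
dark mode is ranked last by the fewest voters, so dark mode wins.

dark mode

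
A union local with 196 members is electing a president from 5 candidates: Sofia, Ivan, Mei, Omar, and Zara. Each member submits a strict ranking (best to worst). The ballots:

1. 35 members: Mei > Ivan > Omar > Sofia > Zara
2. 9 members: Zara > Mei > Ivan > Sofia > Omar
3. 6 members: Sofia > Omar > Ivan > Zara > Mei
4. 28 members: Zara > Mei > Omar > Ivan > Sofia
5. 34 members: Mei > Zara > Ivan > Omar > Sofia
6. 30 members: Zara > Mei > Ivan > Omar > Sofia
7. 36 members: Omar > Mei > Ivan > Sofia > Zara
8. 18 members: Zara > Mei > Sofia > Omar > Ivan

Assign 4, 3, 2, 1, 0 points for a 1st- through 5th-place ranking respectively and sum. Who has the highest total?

Sofia: 35·1 + 9·1 + 6·4 + 28·0 + 34·0 + 30·0 + 36·1 + 18·2 = 140
Ivan: 35·3 + 9·2 + 6·2 + 28·1 + 34·2 + 30·2 + 36·2 + 18·0 = 363
Mei: 35·4 + 9·3 + 6·0 + 28·3 + 34·4 + 30·3 + 36·3 + 18·3 = 639
Omar: 35·2 + 9·0 + 6·3 + 28·2 + 34·1 + 30·1 + 36·4 + 18·1 = 370
Zara: 35·0 + 9·4 + 6·1 + 28·4 + 34·3 + 30·4 + 36·0 + 18·4 = 448
Mei has the highest Borda score (639).

Mei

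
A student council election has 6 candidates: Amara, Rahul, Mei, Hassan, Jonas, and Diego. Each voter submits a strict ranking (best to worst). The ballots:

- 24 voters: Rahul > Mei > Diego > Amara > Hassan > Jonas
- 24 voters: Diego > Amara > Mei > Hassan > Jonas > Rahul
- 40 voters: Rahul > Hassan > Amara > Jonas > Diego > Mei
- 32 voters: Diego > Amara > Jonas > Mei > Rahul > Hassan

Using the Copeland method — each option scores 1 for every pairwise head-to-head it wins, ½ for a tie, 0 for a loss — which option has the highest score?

Rahul

Amara: beats Mei, Hassan, and Jonas; loses to Rahul and Diego → score 3.
Rahul: beats Amara, Mei, Hassan, Jonas, and Diego → score 5.
Mei: beats Hassan; loses to Amara, Rahul, Jonas, and Diego → score 1.
Hassan: beats Jonas; loses to Amara, Rahul, Mei, and Diego → score 1.
Jonas: beats Mei; loses to Amara, Rahul, Hassan, and Diego → score 1.
Diego: beats Amara, Mei, Hassan, and Jonas; loses to Rahul → score 4.
Rahul has the best pairwise record.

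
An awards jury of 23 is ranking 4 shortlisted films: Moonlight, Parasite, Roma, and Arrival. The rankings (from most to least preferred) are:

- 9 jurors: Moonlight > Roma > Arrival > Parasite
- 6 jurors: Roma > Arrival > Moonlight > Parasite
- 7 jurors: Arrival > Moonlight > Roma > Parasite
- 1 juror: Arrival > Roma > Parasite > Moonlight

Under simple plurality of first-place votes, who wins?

First-place votes: Moonlight 9, Parasite 0, Roma 6, Arrival 8.
Moonlight has the most first-place votes.

Moonlight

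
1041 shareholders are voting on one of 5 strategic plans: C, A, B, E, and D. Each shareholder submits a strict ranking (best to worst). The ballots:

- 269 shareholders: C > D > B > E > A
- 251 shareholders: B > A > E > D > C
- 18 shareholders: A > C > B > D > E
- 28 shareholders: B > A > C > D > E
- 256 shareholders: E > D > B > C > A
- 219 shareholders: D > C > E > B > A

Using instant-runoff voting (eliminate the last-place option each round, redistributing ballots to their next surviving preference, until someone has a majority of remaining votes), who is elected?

B

Round 1: C 269, A 18, B 279, E 256, D 219. Eliminate A.
Round 2: C 287, B 279, E 256, D 219. Eliminate D.
Round 3: C 506, B 279, E 256. Eliminate E.
Round 4: C 506, B 535. B has a majority.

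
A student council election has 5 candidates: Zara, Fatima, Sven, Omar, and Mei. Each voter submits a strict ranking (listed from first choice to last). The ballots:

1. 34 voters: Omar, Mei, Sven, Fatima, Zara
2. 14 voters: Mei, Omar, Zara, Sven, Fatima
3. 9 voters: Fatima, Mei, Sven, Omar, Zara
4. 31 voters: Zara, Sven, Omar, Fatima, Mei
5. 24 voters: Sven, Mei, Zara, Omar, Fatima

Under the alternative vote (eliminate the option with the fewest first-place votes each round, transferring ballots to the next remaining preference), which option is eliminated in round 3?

Round 1: Zara 31, Fatima 9, Sven 24, Omar 34, Mei 14. Eliminate Fatima.
Round 2: Zara 31, Sven 24, Omar 34, Mei 23. Eliminate Mei.
Round 3: Zara 31, Sven 33, Omar 48. Eliminate Zara.

Zara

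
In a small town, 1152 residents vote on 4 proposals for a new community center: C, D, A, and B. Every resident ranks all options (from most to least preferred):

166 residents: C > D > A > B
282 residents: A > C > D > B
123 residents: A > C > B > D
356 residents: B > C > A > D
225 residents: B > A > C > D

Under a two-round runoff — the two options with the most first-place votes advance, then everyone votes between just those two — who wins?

B

Round 1 first-place votes: C 166, D 0, A 405, B 581.
B and A advance.
Runoff: B is preferred to A by 581 voters; A by 571.
B wins the runoff.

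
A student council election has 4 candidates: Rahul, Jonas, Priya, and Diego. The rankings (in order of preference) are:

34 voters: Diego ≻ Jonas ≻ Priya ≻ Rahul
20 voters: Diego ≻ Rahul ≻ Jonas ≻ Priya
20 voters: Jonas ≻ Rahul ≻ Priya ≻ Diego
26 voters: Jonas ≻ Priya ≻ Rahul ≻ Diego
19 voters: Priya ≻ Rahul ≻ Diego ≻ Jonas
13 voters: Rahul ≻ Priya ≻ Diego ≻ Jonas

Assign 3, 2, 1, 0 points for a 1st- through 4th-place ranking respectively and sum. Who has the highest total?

Rahul: 34·0 + 20·2 + 20·2 + 26·1 + 19·2 + 13·3 = 183
Jonas: 34·2 + 20·1 + 20·3 + 26·3 + 19·0 + 13·0 = 226
Priya: 34·1 + 20·0 + 20·1 + 26·2 + 19·3 + 13·2 = 189
Diego: 34·3 + 20·3 + 20·0 + 26·0 + 19·1 + 13·1 = 194
Jonas has the highest Borda score (226).

Jonas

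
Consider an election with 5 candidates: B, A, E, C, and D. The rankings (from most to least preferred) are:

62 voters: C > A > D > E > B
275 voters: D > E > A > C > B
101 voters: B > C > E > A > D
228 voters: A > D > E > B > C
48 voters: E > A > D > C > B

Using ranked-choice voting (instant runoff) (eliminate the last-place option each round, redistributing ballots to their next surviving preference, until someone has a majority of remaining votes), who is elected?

A

Round 1: B 101, A 228, E 48, C 62, D 275. Eliminate E.
Round 2: B 101, A 276, C 62, D 275. Eliminate C.
Round 3: B 101, A 338, D 275. Eliminate B.
Round 4: A 439, D 275. A has a majority.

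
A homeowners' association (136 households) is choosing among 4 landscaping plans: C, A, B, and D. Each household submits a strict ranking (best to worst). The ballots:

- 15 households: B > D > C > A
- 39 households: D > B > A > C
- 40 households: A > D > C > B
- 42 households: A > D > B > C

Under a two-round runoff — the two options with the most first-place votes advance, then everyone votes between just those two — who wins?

A

Round 1 first-place votes: C 0, A 82, B 15, D 39.
A and D advance.
Runoff: A is preferred to D by 82 voters; D by 54.
A wins the runoff.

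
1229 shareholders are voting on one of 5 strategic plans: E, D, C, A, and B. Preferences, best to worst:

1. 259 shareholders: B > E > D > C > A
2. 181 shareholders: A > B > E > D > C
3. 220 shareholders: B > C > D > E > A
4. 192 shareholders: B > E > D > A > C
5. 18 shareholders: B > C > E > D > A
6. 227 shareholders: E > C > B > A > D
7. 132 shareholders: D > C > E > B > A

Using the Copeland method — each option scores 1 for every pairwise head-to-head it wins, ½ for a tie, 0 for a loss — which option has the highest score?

B

E: beats D, C, and A; loses to B → score 3.
D: beats C and A; loses to E and B → score 2.
C: beats A; loses to E, D, and B → score 1.
A: loses to E, D, C, and B → score 0.
B: beats E, D, C, and A → score 4.
B has the best pairwise record.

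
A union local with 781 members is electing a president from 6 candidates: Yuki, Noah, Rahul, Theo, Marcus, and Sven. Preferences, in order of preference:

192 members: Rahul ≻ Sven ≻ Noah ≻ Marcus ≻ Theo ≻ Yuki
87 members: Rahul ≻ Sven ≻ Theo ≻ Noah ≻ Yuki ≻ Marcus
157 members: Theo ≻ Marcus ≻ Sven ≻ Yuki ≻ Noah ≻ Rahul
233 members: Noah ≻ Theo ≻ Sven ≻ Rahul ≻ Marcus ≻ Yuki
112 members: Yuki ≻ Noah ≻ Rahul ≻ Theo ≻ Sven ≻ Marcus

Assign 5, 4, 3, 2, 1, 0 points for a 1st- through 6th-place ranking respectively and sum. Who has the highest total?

Yuki: 192·0 + 87·1 + 157·2 + 233·0 + 112·5 = 961
Noah: 192·3 + 87·2 + 157·1 + 233·5 + 112·4 = 2520
Rahul: 192·5 + 87·5 + 157·0 + 233·2 + 112·3 = 2197
Theo: 192·1 + 87·3 + 157·5 + 233·4 + 112·2 = 2394
Marcus: 192·2 + 87·0 + 157·4 + 233·1 + 112·0 = 1245
Sven: 192·4 + 87·4 + 157·3 + 233·3 + 112·1 = 2398
Noah has the highest Borda score (2520).

Noah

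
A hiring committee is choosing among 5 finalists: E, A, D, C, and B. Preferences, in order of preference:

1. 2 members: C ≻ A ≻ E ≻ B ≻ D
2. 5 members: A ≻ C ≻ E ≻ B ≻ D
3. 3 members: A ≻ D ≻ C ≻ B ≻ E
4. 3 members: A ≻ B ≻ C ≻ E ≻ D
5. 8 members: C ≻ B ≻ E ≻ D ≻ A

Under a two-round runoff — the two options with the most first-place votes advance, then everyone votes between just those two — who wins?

Round 1 first-place votes: E 0, A 11, D 0, C 10, B 0.
A and C advance.
Runoff: A is preferred to C by 11 voters; C by 10.
A wins the runoff.

A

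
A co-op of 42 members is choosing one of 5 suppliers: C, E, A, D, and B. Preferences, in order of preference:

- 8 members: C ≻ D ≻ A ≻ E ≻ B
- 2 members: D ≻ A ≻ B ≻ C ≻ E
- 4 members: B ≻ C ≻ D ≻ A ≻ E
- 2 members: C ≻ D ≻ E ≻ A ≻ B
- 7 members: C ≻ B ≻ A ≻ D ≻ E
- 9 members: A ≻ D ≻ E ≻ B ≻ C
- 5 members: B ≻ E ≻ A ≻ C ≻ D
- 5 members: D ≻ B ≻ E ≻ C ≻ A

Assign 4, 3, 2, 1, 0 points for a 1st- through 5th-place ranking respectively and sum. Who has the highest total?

D

C: 8·4 + 2·1 + 4·3 + 2·4 + 7·4 + 9·0 + 5·1 + 5·1 = 92
E: 8·1 + 2·0 + 4·0 + 2·2 + 7·0 + 9·2 + 5·3 + 5·2 = 55
A: 8·2 + 2·3 + 4·1 + 2·1 + 7·2 + 9·4 + 5·2 + 5·0 = 88
D: 8·3 + 2·4 + 4·2 + 2·3 + 7·1 + 9·3 + 5·0 + 5·4 = 100
B: 8·0 + 2·2 + 4·4 + 2·0 + 7·3 + 9·1 + 5·4 + 5·3 = 85
D has the highest Borda score (100).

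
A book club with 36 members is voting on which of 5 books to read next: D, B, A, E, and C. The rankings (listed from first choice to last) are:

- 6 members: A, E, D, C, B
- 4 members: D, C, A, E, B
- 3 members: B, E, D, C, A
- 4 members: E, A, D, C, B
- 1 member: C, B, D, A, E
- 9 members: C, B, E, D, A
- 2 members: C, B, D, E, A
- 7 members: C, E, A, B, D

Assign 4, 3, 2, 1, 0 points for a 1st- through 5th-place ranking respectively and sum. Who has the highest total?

C

D: 6·2 + 4·4 + 3·2 + 4·2 + 1·2 + 9·1 + 2·2 + 7·0 = 57
B: 6·0 + 4·0 + 3·4 + 4·0 + 1·3 + 9·3 + 2·3 + 7·1 = 55
A: 6·4 + 4·2 + 3·0 + 4·3 + 1·1 + 9·0 + 2·0 + 7·2 = 59
E: 6·3 + 4·1 + 3·3 + 4·4 + 1·0 + 9·2 + 2·1 + 7·3 = 88
C: 6·1 + 4·3 + 3·1 + 4·1 + 1·4 + 9·4 + 2·4 + 7·4 = 101
C has the highest Borda score (101).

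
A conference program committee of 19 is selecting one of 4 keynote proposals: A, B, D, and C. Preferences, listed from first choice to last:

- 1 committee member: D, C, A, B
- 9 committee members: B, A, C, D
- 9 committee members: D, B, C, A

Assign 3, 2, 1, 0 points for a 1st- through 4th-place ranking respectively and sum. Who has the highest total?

B

A: 1·1 + 9·2 + 9·0 = 19
B: 1·0 + 9·3 + 9·2 = 45
D: 1·3 + 9·0 + 9·3 = 30
C: 1·2 + 9·1 + 9·1 = 20
B has the highest Borda score (45).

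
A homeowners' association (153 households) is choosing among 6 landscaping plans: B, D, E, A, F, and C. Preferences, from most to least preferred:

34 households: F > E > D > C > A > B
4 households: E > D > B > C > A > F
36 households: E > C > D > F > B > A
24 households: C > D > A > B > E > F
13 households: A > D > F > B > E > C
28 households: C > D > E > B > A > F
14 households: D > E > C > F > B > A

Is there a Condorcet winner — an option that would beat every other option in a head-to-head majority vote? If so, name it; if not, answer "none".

none

Checking pairwise contests:
D beats B 153–0.
C beats D 88–65.
D beats E 79–74.
B beats A 82–71.
D beats F 119–34.
E beats C 101–52.
Every option loses at least one head-to-head, so there is no Condorcet winner.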